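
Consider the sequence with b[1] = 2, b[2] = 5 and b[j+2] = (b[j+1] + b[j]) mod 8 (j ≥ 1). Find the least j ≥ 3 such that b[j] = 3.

5

We have b[1] = 2,  b[2] = 5,  b[3] = 7,  b[4] = 4,  b[5] = 3,  b[6] = 7,  b[7] = 2,  b[8] = 1,  b[9] = 3,  b[10] = 4,  b[11] = 7,  b[12] = 3,  b[13] = 2,  b[14] = 5.
The sequence repeats with period 12.
The value 3 first appears (with j ≥ 3) at b[5].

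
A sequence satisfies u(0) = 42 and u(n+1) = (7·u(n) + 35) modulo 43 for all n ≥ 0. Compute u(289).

Computing terms: u(0) = 42, u(1) = 28, u(2) = 16, u(3) = 18, u(4) = 32, u(5) = 1, u(6) = 42.
Since u(6) = u(0) = 42, the sequence is periodic with period 6.
(289 - 0) mod 6 = 1, so u(289) = u(1) = 28.

28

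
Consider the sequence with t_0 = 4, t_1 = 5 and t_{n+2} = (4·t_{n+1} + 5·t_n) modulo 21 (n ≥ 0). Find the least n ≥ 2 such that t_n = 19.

We have t_0 = 4,  t_1 = 5,  t_2 = 19,  t_3 = 17,  t_4 = 16,  t_5 = 2,  t_6 = 4,  t_7 = 5.
The sequence repeats with period 6.
The value 19 first appears (with n ≥ 2) at t_2.

2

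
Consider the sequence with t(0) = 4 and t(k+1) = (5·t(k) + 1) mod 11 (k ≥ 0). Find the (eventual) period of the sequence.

We have t(0) = 4, t(1) = 10, t(2) = 7, t(3) = 3, t(4) = 5, t(5) = 4.
Since t(5) = t(0) = 4, the sequence is periodic with period 5.

5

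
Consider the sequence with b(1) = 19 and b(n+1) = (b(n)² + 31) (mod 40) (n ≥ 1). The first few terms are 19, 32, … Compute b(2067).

15

b(1) = 19,  b(2) = 32,  b(3) = 15,  b(4) = 16,  b(5) = 7,  b(6) = 0,  b(7) = 31,  b(8) = 32.
Since b(8) = b(2) = 32, the sequence is eventually periodic: after a pre-period of length 1 it cycles with period 6.
For n ≥ 2, b(n) depends only on (n - 2) mod 6. (2067 - 2) mod 6 = 1, so b(2067) = b(3) = 15.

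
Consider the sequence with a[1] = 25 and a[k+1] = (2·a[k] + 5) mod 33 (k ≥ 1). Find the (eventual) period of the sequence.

We have a[1] = 25, a[2] = 22, a[3] = 16, a[4] = 4, a[5] = 13, a[6] = 31, a[7] = 1, a[8] = 7, a[9] = 19, a[10] = 10, a[11] = 25.
Since a[11] = a[1] = 25, the sequence is periodic with period 10.

10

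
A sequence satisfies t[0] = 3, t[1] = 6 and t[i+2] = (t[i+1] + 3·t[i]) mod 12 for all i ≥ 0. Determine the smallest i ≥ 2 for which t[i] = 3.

2

We have t[0] = 3; t[1] = 6; t[2] = 3; t[3] = 9; t[4] = 6; t[5] = 9; t[6] = 3; t[7] = 6.
Since (t[6], t[7]) = (t[0], t[1]) = (3, 6) (two consecutive terms determine the rest), the sequence is periodic with period 6.
The value 3 first appears (with i ≥ 2) at t[2].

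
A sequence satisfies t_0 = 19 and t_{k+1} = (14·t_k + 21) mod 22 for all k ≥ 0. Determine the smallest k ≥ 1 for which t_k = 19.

Listing terms: t_0 = 19,  t_1 = 1,  t_2 = 13,  t_3 = 5,  t_4 = 3,  t_5 = 19.
The sequence repeats with period 5.
The value 19 next appears (with k ≥ 1) at t_5.

5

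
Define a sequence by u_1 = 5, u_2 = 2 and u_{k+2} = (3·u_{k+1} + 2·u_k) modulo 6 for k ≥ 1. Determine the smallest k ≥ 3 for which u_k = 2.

5

We have u_1 = 5,  u_2 = 2,  u_3 = 4,  u_4 = 4,  u_5 = 2,  u_6 = 2,  u_7 = 4.
Since (u_6, u_7) = (u_2, u_3) = (2, 4) (two consecutive terms determine the rest), the sequence is eventually periodic: after a pre-period of length 1 it cycles with period 4.
The value 2 first appears (with k ≥ 3) at u_5.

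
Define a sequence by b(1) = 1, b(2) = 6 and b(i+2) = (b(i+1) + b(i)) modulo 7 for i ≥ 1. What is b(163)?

We have b(1) = 1; b(2) = 6; b(3) = 0; b(4) = 6; b(5) = 6; b(6) = 5; b(7) = 4; b(8) = 2; b(9) = 6; b(10) = 1; b(11) = 0; b(12) = 1; b(13) = 1; b(14) = 2; b(15) = 3; b(16) = 5; b(17) = 1; b(18) = 6.
The sequence repeats with period 16.
(163 - 1) mod 16 = 2, so b(163) = b(3) = 0.

0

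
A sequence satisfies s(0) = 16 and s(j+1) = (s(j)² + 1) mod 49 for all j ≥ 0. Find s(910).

s(0) = 16, s(1) = 12, s(2) = 47, s(3) = 5, s(4) = 26, s(5) = 40, s(6) = 33, s(7) = 12.
Since s(7) = s(1) = 12, the sequence is eventually periodic: after a pre-period of length 1 it cycles with period 6.
For j ≥ 1, s(j) depends only on (j - 1) mod 6. (910 - 1) mod 6 = 3, so s(910) = s(4) = 26.

26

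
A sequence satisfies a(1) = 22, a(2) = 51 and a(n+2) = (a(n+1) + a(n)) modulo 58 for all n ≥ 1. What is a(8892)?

51

a(1) = 22, a(2) = 51, a(3) = 15, a(4) = 8, a(5) = 23, a(6) = 31, a(7) = 54, a(8) = 27, a(9) = 23, a(10) = 50, a(11) = 15, a(12) = 7, a(13) = 22, a(14) = 29, a(15) = 51, a(16) = 22, a(17) = 15, a(18) = 37, a(19) = 52, a(20) = 31, a(21) = 25, a(22) = 56, a(23) = 23, a(24) = 21, a(25) = 44, a(26) = 7, a(27) = 51, a(28) = 0, a(29) = 51, a(30) = 51, a(31) = 44, a(32) = 37, a(33) = 23, a(34) = 2, a(35) = 25, a(36) = 27, a(37) = 52, a(38) = 21, a(39) = 15, a(40) = 36, a(41) = 51, a(42) = 29, a(43) = 22, a(44) = 51.
Since (a(43), a(44)) = (a(1), a(2)) = (22, 51) (two consecutive terms determine the rest), the sequence is periodic with period 42.
(8892 - 1) mod 42 = 29, so a(8892) = a(30) = 51.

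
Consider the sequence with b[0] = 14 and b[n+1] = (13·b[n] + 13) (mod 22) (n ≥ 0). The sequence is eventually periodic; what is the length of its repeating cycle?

Computing terms: b[0] = 14; b[1] = 19; b[2] = 18; b[3] = 5; b[4] = 12; b[5] = 15; b[6] = 10; b[7] = 11; b[8] = 2; b[9] = 17; b[10] = 14.
Since b[10] = b[0] = 14, the sequence is periodic with period 10.

10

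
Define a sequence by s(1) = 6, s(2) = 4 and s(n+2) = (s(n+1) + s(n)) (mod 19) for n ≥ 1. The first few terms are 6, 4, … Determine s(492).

Computing terms: s(1) = 6; s(2) = 4; s(3) = 10; s(4) = 14; s(5) = 5; s(6) = 0; s(7) = 5; s(8) = 5; s(9) = 10; s(10) = 15; s(11) = 6; s(12) = 2; s(13) = 8; s(14) = 10; s(15) = 18; s(16) = 9; s(17) = 8; s(18) = 17; s(19) = 6; s(20) = 4.
The sequence repeats with period 18.
So s(492) = s(1 + ((492-1) mod 18)) = s(6) = 0.

0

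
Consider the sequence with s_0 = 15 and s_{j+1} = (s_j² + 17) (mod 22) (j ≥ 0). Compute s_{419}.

10

We have s_0 = 15; s_1 = 0; s_2 = 17; s_3 = 20; s_4 = 21; s_5 = 18; s_6 = 11; s_7 = 6; s_8 = 9; s_9 = 10; s_{10} = 7; s_{11} = 0.
Since s_{11} = s_1 = 0, the sequence is eventually periodic: after a pre-period of length 1 it cycles with period 10.
For j ≥ 1, s_j depends only on (j - 1) mod 10. (419 - 1) mod 10 = 8, so s_{419} = s_9 = 10.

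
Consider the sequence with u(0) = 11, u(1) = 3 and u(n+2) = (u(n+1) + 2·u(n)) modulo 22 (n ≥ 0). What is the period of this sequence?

Listing terms: u(0) = 11; u(1) = 3; u(2) = 3; u(3) = 9; u(4) = 15; u(5) = 11; u(6) = 19; u(7) = 19; u(8) = 13; u(9) = 7; u(10) = 11; u(11) = 3.
Since (u(10), u(11)) = (u(0), u(1)) = (11, 3) (two consecutive terms determine the rest), the sequence is periodic with period 10.

10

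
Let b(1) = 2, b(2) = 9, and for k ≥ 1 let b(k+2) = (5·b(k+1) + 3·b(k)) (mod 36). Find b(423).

15

b(1) = 2; b(2) = 9; b(3) = 15; b(4) = 30; b(5) = 15; b(6) = 21; b(7) = 6; b(8) = 21; b(9) = 15; b(10) = 30.
Since (b(9), b(10)) = (b(3), b(4)) = (15, 30) (two consecutive terms determine the rest), the sequence is eventually periodic: after a pre-period of length 2 it cycles with period 6.
For k ≥ 3, b(k) depends only on (k - 3) mod 6. (423 - 3) mod 6 = 0, so b(423) = b(3) = 15.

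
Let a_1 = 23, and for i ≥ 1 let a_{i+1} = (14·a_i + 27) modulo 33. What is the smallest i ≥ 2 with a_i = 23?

We have a_1 = 23, a_2 = 19, a_3 = 29, a_4 = 4, a_5 = 17, a_6 = 1, a_7 = 8, a_8 = 7, a_9 = 26, a_{10} = 28, a_{11} = 23.
Since a_{11} = a_1 = 23, the sequence is periodic with period 10.
The value 23 next appears (with i ≥ 2) at a_{11}.

11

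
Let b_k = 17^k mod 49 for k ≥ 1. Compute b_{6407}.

We have b_1 = 17, b_2 = 44, b_3 = 13, b_4 = 25, b_5 = 33, b_6 = 22, b_7 = 31, b_8 = 37, b_9 = 41, b_{10} = 11, b_{11} = 40, b_{12} = 43, b_{13} = 45, b_{14} = 30, b_{15} = 20, b_{16} = 46, b_{17} = 47, b_{18} = 15, b_{19} = 10, b_{20} = 23, b_{21} = 48, b_{22} = 32, b_{23} = 5, b_{24} = 36, b_{25} = 24, b_{26} = 16, b_{27} = 27, b_{28} = 18, b_{29} = 12, b_{30} = 8, b_{31} = 38, b_{32} = 9, b_{33} = 6, b_{34} = 4, b_{35} = 19, b_{36} = 29, b_{37} = 3, b_{38} = 2, b_{39} = 34, b_{40} = 39, b_{41} = 26, b_{42} = 1, b_{43} = 17.
The sequence repeats with period 42.
(6407 - 1) mod 42 = 22, so b_{6407} = b_{23} = 5.

5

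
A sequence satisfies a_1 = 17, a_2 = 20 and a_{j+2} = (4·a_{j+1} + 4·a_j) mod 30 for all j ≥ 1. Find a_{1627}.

22

a_1 = 17, a_2 = 20, a_3 = 28, a_4 = 12, a_5 = 10, a_6 = 28, a_7 = 2, a_8 = 0, a_9 = 8, a_{10} = 2, a_{11} = 10, a_{12} = 18, a_{13} = 22, a_{14} = 10, a_{15} = 8, a_{16} = 12, a_{17} = 20, a_{18} = 8, a_{19} = 22, a_{20} = 0, a_{21} = 28, a_{22} = 22, a_{23} = 20, a_{24} = 18, a_{25} = 2, a_{26} = 20, a_{27} = 28.
Since (a_{26}, a_{27}) = (a_2, a_3) = (20, 28) (two consecutive terms determine the rest), the sequence is eventually periodic: after a pre-period of length 1 it cycles with period 24.
For j ≥ 2, a_j depends only on (j - 2) mod 24. (1627 - 2) mod 24 = 17, so a_{1627} = a_{19} = 22.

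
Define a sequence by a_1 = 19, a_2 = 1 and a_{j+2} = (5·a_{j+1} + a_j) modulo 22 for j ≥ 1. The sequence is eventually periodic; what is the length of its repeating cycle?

24

We have a_1 = 19, a_2 = 1, a_3 = 2, a_4 = 11, a_5 = 13, a_6 = 10, a_7 = 19, a_8 = 17, a_9 = 16, a_{10} = 9, a_{11} = 17, a_{12} = 6, a_{13} = 3, a_{14} = 21, a_{15} = 20, a_{16} = 11, a_{17} = 9, a_{18} = 12, a_{19} = 3, a_{20} = 5, a_{21} = 6, a_{22} = 13, a_{23} = 5, a_{24} = 16, a_{25} = 19, a_{26} = 1.
The sequence repeats with period 24.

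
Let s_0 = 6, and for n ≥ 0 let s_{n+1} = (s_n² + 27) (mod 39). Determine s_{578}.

18

Listing terms: s_0 = 6; s_1 = 24; s_2 = 18; s_3 = 0; s_4 = 27; s_5 = 15; s_6 = 18.
Since s_6 = s_2 = 18, the sequence is eventually periodic: after a pre-period of length 2 it cycles with period 4.
For n ≥ 2, s_n depends only on (n - 2) mod 4. (578 - 2) mod 4 = 0, so s_{578} = s_2 = 18.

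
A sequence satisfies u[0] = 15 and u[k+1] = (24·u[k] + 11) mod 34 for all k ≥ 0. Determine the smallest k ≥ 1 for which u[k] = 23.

u[0] = 15; u[1] = 31; u[2] = 7; u[3] = 9; u[4] = 23; u[5] = 19; u[6] = 25; u[7] = 33; u[8] = 21; u[9] = 5; u[10] = 29; u[11] = 27; u[12] = 13; u[13] = 17; u[14] = 11; u[15] = 3; u[16] = 15.
Since u[16] = u[0] = 15, the sequence is periodic with period 16.
The value 23 first appears (with k ≥ 1) at u[4].

4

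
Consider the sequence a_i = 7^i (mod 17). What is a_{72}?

16

Computing terms: a_1 = 7,  a_2 = 15,  a_3 = 3,  a_4 = 4,  a_5 = 11,  a_6 = 9,  a_7 = 12,  a_8 = 16,  a_9 = 10,  a_{10} = 2,  a_{11} = 14,  a_{12} = 13,  a_{13} = 6,  a_{14} = 8,  a_{15} = 5,  a_{16} = 1,  a_{17} = 7.
The sequence repeats with period 16.
So a_{72} = a_{1 + ((72-1) mod 16)} = a_8 = 16.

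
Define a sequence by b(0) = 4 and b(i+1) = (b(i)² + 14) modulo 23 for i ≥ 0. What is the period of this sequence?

3

Listing terms: b(0) = 4, b(1) = 7, b(2) = 17, b(3) = 4.
Since b(3) = b(0) = 4, the sequence is periodic with period 3.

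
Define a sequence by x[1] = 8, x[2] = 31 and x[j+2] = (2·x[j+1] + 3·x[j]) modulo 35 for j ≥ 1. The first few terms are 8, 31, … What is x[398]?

x[1] = 8,  x[2] = 31,  x[3] = 16,  x[4] = 20,  x[5] = 18,  x[6] = 26,  x[7] = 1,  x[8] = 10,  x[9] = 23,  x[10] = 6,  x[11] = 11,  x[12] = 5,  x[13] = 8,  x[14] = 31.
The sequence repeats with period 12.
So x[398] = x[1 + ((398-1) mod 12)] = x[2] = 31.

31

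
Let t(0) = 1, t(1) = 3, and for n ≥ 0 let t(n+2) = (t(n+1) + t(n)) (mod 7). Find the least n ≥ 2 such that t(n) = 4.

2

We have t(0) = 1, t(1) = 3, t(2) = 4, t(3) = 0, t(4) = 4, t(5) = 4, t(6) = 1, t(7) = 5, t(8) = 6, t(9) = 4, t(10) = 3, t(11) = 0, t(12) = 3, t(13) = 3, t(14) = 6, t(15) = 2, t(16) = 1, t(17) = 3.
The sequence repeats with period 16.
The value 4 first appears (with n ≥ 2) at t(2).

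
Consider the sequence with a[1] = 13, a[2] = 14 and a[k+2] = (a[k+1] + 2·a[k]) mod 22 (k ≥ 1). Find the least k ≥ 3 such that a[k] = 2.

4

a[1] = 13; a[2] = 14; a[3] = 18; a[4] = 2; a[5] = 16; a[6] = 20; a[7] = 8; a[8] = 4; a[9] = 20; a[10] = 6; a[11] = 2; a[12] = 14; a[13] = 18.
Since (a[12], a[13]) = (a[2], a[3]) = (14, 18) (two consecutive terms determine the rest), the sequence is eventually periodic: after a pre-period of length 1 it cycles with period 10.
The value 2 first appears (with k ≥ 3) at a[4].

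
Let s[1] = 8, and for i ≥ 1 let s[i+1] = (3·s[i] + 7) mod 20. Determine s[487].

0

Listing terms: s[1] = 8; s[2] = 11; s[3] = 0; s[4] = 7; s[5] = 8.
The sequence repeats with period 4.
(487 - 1) mod 4 = 2, so s[487] = s[3] = 0.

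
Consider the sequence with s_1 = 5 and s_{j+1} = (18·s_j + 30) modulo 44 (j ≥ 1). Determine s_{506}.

18

Listing terms: s_1 = 5, s_2 = 32, s_3 = 34, s_4 = 26, s_5 = 14, s_6 = 18, s_7 = 2, s_8 = 22, s_9 = 30, s_{10} = 42, s_{11} = 38, s_{12} = 10, s_{13} = 34.
Since s_{13} = s_3 = 34, the sequence is eventually periodic: after a pre-period of length 2 it cycles with period 10.
For j ≥ 3, s_j depends only on (j - 3) mod 10. (506 - 3) mod 10 = 3, so s_{506} = s_6 = 18.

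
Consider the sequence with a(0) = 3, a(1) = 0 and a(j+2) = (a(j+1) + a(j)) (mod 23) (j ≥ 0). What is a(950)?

14

We have a(0) = 3,  a(1) = 0,  a(2) = 3,  a(3) = 3,  a(4) = 6,  a(5) = 9,  a(6) = 15,  a(7) = 1,  a(8) = 16,  a(9) = 17,  a(10) = 10,  a(11) = 4,  a(12) = 14,  a(13) = 18,  a(14) = 9,  a(15) = 4,  a(16) = 13,  a(17) = 17,  a(18) = 7,  a(19) = 1,  a(20) = 8,  a(21) = 9,  a(22) = 17,  a(23) = 3,  a(24) = 20,  a(25) = 0,  a(26) = 20,  a(27) = 20,  a(28) = 17,  a(29) = 14,  a(30) = 8,  a(31) = 22,  a(32) = 7,  a(33) = 6,  a(34) = 13,  a(35) = 19,  a(36) = 9,  a(37) = 5,  a(38) = 14,  a(39) = 19,  a(40) = 10,  a(41) = 6,  a(42) = 16,  a(43) = 22,  a(44) = 15,  a(45) = 14,  a(46) = 6,  a(47) = 20,  a(48) = 3,  a(49) = 0.
The sequence repeats with period 48.
(950 - 0) mod 48 = 38, so a(950) = a(38) = 14.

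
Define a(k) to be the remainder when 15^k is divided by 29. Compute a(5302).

13

Listing terms: a(0) = 1,  a(1) = 15,  a(2) = 22,  a(3) = 11,  a(4) = 20,  a(5) = 10,  a(6) = 5,  a(7) = 17,  a(8) = 23,  a(9) = 26,  a(10) = 13,  a(11) = 21,  a(12) = 25,  a(13) = 27,  a(14) = 28,  a(15) = 14,  a(16) = 7,  a(17) = 18,  a(18) = 9,  a(19) = 19,  a(20) = 24,  a(21) = 12,  a(22) = 6,  a(23) = 3,  a(24) = 16,  a(25) = 8,  a(26) = 4,  a(27) = 2,  a(28) = 1.
The sequence repeats with period 28.
(5302 - 0) mod 28 = 10, so a(5302) = a(10) = 13.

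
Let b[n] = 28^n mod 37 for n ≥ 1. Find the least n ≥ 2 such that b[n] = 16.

16

Computing terms: b[1] = 28,  b[2] = 7,  b[3] = 11,  b[4] = 12,  b[5] = 3,  b[6] = 10,  b[7] = 21,  b[8] = 33,  b[9] = 36,  b[10] = 9,  b[11] = 30,  b[12] = 26,  b[13] = 25,  b[14] = 34,  b[15] = 27,  b[16] = 16,  b[17] = 4,  b[18] = 1,  b[19] = 28.
The sequence repeats with period 18.
The value 16 first appears (with n ≥ 2) at b[16].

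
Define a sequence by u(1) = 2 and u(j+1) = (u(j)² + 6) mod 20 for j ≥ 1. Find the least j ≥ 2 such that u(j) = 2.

u(1) = 2; u(2) = 10; u(3) = 6; u(4) = 2.
Since u(4) = u(1) = 2, the sequence is periodic with period 3.
The value 2 next appears (with j ≥ 2) at u(4).

4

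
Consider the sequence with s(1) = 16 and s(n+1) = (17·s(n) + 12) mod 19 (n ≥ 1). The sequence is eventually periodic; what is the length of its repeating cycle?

9

s(1) = 16; s(2) = 18; s(3) = 14; s(4) = 3; s(5) = 6; s(6) = 0; s(7) = 12; s(8) = 7; s(9) = 17; s(10) = 16.
Since s(10) = s(1) = 16, the sequence is periodic with period 9.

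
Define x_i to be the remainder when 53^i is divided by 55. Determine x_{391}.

42

Listing terms: x_1 = 53, x_2 = 4, x_3 = 47, x_4 = 16, x_5 = 23, x_6 = 9, x_7 = 37, x_8 = 36, x_9 = 38, x_{10} = 34, x_{11} = 42, x_{12} = 26, x_{13} = 3, x_{14} = 49, x_{15} = 12, x_{16} = 31, x_{17} = 48, x_{18} = 14, x_{19} = 27, x_{20} = 1, x_{21} = 53.
Since x_{21} = x_1 = 53, the sequence is periodic with period 20.
So x_{391} = x_{1 + ((391-1) mod 20)} = x_{11} = 42.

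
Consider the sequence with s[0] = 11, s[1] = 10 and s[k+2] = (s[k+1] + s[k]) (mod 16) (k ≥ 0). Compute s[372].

s[0] = 11,  s[1] = 10,  s[2] = 5,  s[3] = 15,  s[4] = 4,  s[5] = 3,  s[6] = 7,  s[7] = 10,  s[8] = 1,  s[9] = 11,  s[10] = 12,  s[11] = 7,  s[12] = 3,  s[13] = 10,  s[14] = 13,  s[15] = 7,  s[16] = 4,  s[17] = 11,  s[18] = 15,  s[19] = 10,  s[20] = 9,  s[21] = 3,  s[22] = 12,  s[23] = 15,  s[24] = 11,  s[25] = 10.
The sequence repeats with period 24.
So s[372] = s[0 + ((372-0) mod 24)] = s[12] = 3.

3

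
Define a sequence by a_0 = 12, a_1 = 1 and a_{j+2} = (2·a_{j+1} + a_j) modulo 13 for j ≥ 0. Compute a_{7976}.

11

Listing terms: a_0 = 12; a_1 = 1; a_2 = 1; a_3 = 3; a_4 = 7; a_5 = 4; a_6 = 2; a_7 = 8; a_8 = 5; a_9 = 5; a_{10} = 2; a_{11} = 9; a_{12} = 7; a_{13} = 10; a_{14} = 1; a_{15} = 12; a_{16} = 12; a_{17} = 10; a_{18} = 6; a_{19} = 9; a_{20} = 11; a_{21} = 5; a_{22} = 8; a_{23} = 8; a_{24} = 11; a_{25} = 4; a_{26} = 6; a_{27} = 3; a_{28} = 12; a_{29} = 1.
Since (a_{28}, a_{29}) = (a_0, a_1) = (12, 1) (two consecutive terms determine the rest), the sequence is periodic with period 28.
(7976 - 0) mod 28 = 24, so a_{7976} = a_{24} = 11.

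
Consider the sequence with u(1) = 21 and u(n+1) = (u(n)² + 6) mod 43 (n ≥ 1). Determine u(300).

u(1) = 21,  u(2) = 17,  u(3) = 37,  u(4) = 42,  u(5) = 7,  u(6) = 12,  u(7) = 21.
The sequence repeats with period 6.
(300 - 1) mod 6 = 5, so u(300) = u(6) = 12.

12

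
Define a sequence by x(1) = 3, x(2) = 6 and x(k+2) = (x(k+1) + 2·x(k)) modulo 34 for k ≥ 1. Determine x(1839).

x(1) = 3,  x(2) = 6,  x(3) = 12,  x(4) = 24,  x(5) = 14,  x(6) = 28,  x(7) = 22,  x(8) = 10,  x(9) = 20,  x(10) = 6,  x(11) = 12.
Since (x(10), x(11)) = (x(2), x(3)) = (6, 12) (two consecutive terms determine the rest), the sequence is eventually periodic: after a pre-period of length 1 it cycles with period 8.
For k ≥ 2, x(k) depends only on (k - 2) mod 8. (1839 - 2) mod 8 = 5, so x(1839) = x(7) = 22.

22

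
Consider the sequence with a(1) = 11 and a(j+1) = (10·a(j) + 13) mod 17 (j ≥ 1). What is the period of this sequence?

a(1) = 11,  a(2) = 4,  a(3) = 2,  a(4) = 16,  a(5) = 3,  a(6) = 9,  a(7) = 1,  a(8) = 6,  a(9) = 5,  a(10) = 12,  a(11) = 14,  a(12) = 0,  a(13) = 13,  a(14) = 7,  a(15) = 15,  a(16) = 10,  a(17) = 11.
The sequence repeats with period 16.

16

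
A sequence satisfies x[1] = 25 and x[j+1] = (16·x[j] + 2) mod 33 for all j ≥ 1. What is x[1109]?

x[1] = 25; x[2] = 6; x[3] = 32; x[4] = 19; x[5] = 9; x[6] = 14; x[7] = 28; x[8] = 21; x[9] = 8; x[10] = 31; x[11] = 3; x[12] = 17; x[13] = 10; x[14] = 30; x[15] = 20; x[16] = 25.
The sequence repeats with period 15.
(1109 - 1) mod 15 = 13, so x[1109] = x[14] = 30.

30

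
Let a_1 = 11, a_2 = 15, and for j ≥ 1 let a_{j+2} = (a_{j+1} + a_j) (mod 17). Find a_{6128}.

We have a_1 = 11; a_2 = 15; a_3 = 9; a_4 = 7; a_5 = 16; a_6 = 6; a_7 = 5; a_8 = 11; a_9 = 16; a_{10} = 10; a_{11} = 9; a_{12} = 2; a_{13} = 11; a_{14} = 13; a_{15} = 7; a_{16} = 3; a_{17} = 10; a_{18} = 13; a_{19} = 6; a_{20} = 2; a_{21} = 8; a_{22} = 10; a_{23} = 1; a_{24} = 11; a_{25} = 12; a_{26} = 6; a_{27} = 1; a_{28} = 7; a_{29} = 8; a_{30} = 15; a_{31} = 6; a_{32} = 4; a_{33} = 10; a_{34} = 14; a_{35} = 7; a_{36} = 4; a_{37} = 11; a_{38} = 15.
The sequence repeats with period 36.
(6128 - 1) mod 36 = 7, so a_{6128} = a_8 = 11.

11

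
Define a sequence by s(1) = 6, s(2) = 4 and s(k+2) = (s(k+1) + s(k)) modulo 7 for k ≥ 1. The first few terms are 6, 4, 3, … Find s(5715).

Computing terms: s(1) = 6, s(2) = 4, s(3) = 3, s(4) = 0, s(5) = 3, s(6) = 3, s(7) = 6, s(8) = 2, s(9) = 1, s(10) = 3, s(11) = 4, s(12) = 0, s(13) = 4, s(14) = 4, s(15) = 1, s(16) = 5, s(17) = 6, s(18) = 4.
The sequence repeats with period 16.
So s(5715) = s(1 + ((5715-1) mod 16)) = s(3) = 3.

3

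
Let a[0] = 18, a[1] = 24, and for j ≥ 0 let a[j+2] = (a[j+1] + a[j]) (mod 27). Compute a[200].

9

Listing terms: a[0] = 18,  a[1] = 24,  a[2] = 15,  a[3] = 12,  a[4] = 0,  a[5] = 12,  a[6] = 12,  a[7] = 24,  a[8] = 9,  a[9] = 6,  a[10] = 15,  a[11] = 21,  a[12] = 9,  a[13] = 3,  a[14] = 12,  a[15] = 15,  a[16] = 0,  a[17] = 15,  a[18] = 15,  a[19] = 3,  a[20] = 18,  a[21] = 21,  a[22] = 12,  a[23] = 6,  a[24] = 18,  a[25] = 24.
Since (a[24], a[25]) = (a[0], a[1]) = (18, 24) (two consecutive terms determine the rest), the sequence is periodic with period 24.
(200 - 0) mod 24 = 8, so a[200] = a[8] = 9.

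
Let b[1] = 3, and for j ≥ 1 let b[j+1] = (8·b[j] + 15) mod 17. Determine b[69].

0

We have b[1] = 3; b[2] = 5; b[3] = 4; b[4] = 13; b[5] = 0; b[6] = 15; b[7] = 16; b[8] = 7; b[9] = 3.
Since b[9] = b[1] = 3, the sequence is periodic with period 8.
(69 - 1) mod 8 = 4, so b[69] = b[5] = 0.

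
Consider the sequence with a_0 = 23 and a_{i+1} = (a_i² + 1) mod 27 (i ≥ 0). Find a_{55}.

We have a_0 = 23; a_1 = 17; a_2 = 20; a_3 = 23.
Since a_3 = a_0 = 23, the sequence is periodic with period 3.
So a_{55} = a_{0 + ((55-0) mod 3)} = a_1 = 17.

17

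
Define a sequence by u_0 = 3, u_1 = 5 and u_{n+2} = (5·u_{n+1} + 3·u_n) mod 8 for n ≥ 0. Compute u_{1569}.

1

Computing terms: u_0 = 3,  u_1 = 5,  u_2 = 2,  u_3 = 1,  u_4 = 3,  u_5 = 2,  u_6 = 3,  u_7 = 5.
The sequence repeats with period 6.
So u_{1569} = u_{0 + ((1569-0) mod 6)} = u_3 = 1.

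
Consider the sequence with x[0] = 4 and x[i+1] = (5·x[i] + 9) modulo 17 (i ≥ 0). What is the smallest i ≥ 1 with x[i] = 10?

Listing terms: x[0] = 4, x[1] = 12, x[2] = 1, x[3] = 14, x[4] = 11, x[5] = 13, x[6] = 6, x[7] = 5, x[8] = 0, x[9] = 9, x[10] = 3, x[11] = 7, x[12] = 10, x[13] = 8, x[14] = 15, x[15] = 16, x[16] = 4.
Since x[16] = x[0] = 4, the sequence is periodic with period 16.
The value 10 first appears (with i ≥ 1) at x[12].

12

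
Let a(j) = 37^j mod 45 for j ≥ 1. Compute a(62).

19

Computing terms: a(1) = 37,  a(2) = 19,  a(3) = 28,  a(4) = 1,  a(5) = 37.
Since a(5) = a(1) = 37, the sequence is periodic with period 4.
(62 - 1) mod 4 = 1, so a(62) = a(2) = 19.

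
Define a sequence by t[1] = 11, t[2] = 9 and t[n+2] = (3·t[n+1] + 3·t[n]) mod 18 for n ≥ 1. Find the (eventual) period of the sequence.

3

Listing terms: t[1] = 11; t[2] = 9; t[3] = 6; t[4] = 9; t[5] = 9; t[6] = 0; t[7] = 9; t[8] = 9.
Since (t[7], t[8]) = (t[4], t[5]) = (9, 9) (two consecutive terms determine the rest), the sequence is eventually periodic: after a pre-period of length 3 it cycles with period 3.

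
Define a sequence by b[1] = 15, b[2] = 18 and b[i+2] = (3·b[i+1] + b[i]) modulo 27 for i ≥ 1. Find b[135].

15

b[1] = 15,  b[2] = 18,  b[3] = 15,  b[4] = 9,  b[5] = 15,  b[6] = 0,  b[7] = 15,  b[8] = 18.
The sequence repeats with period 6.
So b[135] = b[1 + ((135-1) mod 6)] = b[3] = 15.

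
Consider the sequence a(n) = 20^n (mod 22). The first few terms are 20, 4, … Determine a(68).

14

Listing terms: a(1) = 20, a(2) = 4, a(3) = 14, a(4) = 16, a(5) = 12, a(6) = 20.
The sequence repeats with period 5.
(68 - 1) mod 5 = 2, so a(68) = a(3) = 14.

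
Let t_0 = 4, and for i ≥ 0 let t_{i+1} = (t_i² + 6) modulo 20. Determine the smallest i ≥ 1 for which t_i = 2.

Computing terms: t_0 = 4; t_1 = 2; t_2 = 10; t_3 = 6; t_4 = 2.
Since t_4 = t_1 = 2, the sequence is eventually periodic: after a pre-period of length 1 it cycles with period 3.
The value 2 first appears (with i ≥ 1) at t_1.

1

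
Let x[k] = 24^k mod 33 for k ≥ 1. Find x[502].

15

x[1] = 24,  x[2] = 15,  x[3] = 30,  x[4] = 27,  x[5] = 21,  x[6] = 9,  x[7] = 18,  x[8] = 3,  x[9] = 6,  x[10] = 12,  x[11] = 24.
The sequence repeats with period 10.
(502 - 1) mod 10 = 1, so x[502] = x[2] = 15.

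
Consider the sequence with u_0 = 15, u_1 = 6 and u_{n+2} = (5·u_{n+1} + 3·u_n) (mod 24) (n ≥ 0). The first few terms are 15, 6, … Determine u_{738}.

15

u_0 = 15,  u_1 = 6,  u_2 = 3,  u_3 = 9,  u_4 = 6,  u_5 = 9,  u_6 = 15,  u_7 = 6.
The sequence repeats with period 6.
So u_{738} = u_{0 + ((738-0) mod 6)} = u_0 = 15.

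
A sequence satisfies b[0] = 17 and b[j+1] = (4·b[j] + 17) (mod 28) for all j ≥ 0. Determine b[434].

21

We have b[0] = 17; b[1] = 1; b[2] = 21; b[3] = 17.
Since b[3] = b[0] = 17, the sequence is periodic with period 3.
(434 - 0) mod 3 = 2, so b[434] = b[2] = 21.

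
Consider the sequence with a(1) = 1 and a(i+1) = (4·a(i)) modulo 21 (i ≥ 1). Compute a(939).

16

Computing terms: a(1) = 1,  a(2) = 4,  a(3) = 16,  a(4) = 1.
The sequence repeats with period 3.
(939 - 1) mod 3 = 2, so a(939) = a(3) = 16.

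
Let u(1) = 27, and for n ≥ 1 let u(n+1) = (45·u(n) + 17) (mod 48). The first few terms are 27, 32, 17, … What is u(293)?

u(1) = 27, u(2) = 32, u(3) = 17, u(4) = 14, u(5) = 23, u(6) = 44, u(7) = 29, u(8) = 26, u(9) = 35, u(10) = 8, u(11) = 41, u(12) = 38, u(13) = 47, u(14) = 20, u(15) = 5, u(16) = 2, u(17) = 11, u(18) = 32.
Since u(18) = u(2) = 32, the sequence is eventually periodic: after a pre-period of length 1 it cycles with period 16.
For n ≥ 2, u(n) depends only on (n - 2) mod 16. (293 - 2) mod 16 = 3, so u(293) = u(5) = 23.

23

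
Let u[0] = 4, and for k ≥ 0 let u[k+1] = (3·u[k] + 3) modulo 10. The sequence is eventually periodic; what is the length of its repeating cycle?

u[0] = 4; u[1] = 5; u[2] = 8; u[3] = 7; u[4] = 4.
Since u[4] = u[0] = 4, the sequence is periodic with period 4.

4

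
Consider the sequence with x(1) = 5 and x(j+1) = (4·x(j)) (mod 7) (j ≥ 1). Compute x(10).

5

Listing terms: x(1) = 5, x(2) = 6, x(3) = 3, x(4) = 5.
The sequence repeats with period 3.
(10 - 1) mod 3 = 0, so x(10) = x(1) = 5.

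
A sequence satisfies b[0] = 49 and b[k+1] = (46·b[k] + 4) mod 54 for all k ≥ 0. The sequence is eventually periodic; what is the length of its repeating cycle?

27

Listing terms: b[0] = 49, b[1] = 44, b[2] = 30, b[3] = 34, b[4] = 2, b[5] = 42, b[6] = 46, b[7] = 14, b[8] = 0, b[9] = 4, b[10] = 26, b[11] = 12, b[12] = 16, b[13] = 38, b[14] = 24, b[15] = 28, b[16] = 50, b[17] = 36, b[18] = 40, b[19] = 8, b[20] = 48, b[21] = 52, b[22] = 20, b[23] = 6, b[24] = 10, b[25] = 32, b[26] = 18, b[27] = 22, b[28] = 44.
Since b[28] = b[1] = 44, the sequence is eventually periodic: after a pre-period of length 1 it cycles with period 27.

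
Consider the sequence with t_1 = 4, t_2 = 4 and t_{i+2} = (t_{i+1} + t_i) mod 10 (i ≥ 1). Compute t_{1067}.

t_1 = 4, t_2 = 4, t_3 = 8, t_4 = 2, t_5 = 0, t_6 = 2, t_7 = 2, t_8 = 4, t_9 = 6, t_{10} = 0, t_{11} = 6, t_{12} = 6, t_{13} = 2, t_{14} = 8, t_{15} = 0, t_{16} = 8, t_{17} = 8, t_{18} = 6, t_{19} = 4, t_{20} = 0, t_{21} = 4, t_{22} = 4.
The sequence repeats with period 20.
(1067 - 1) mod 20 = 6, so t_{1067} = t_7 = 2.

2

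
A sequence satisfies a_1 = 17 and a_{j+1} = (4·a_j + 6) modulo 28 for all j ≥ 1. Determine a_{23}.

We have a_1 = 17; a_2 = 18; a_3 = 22; a_4 = 10; a_5 = 18.
Since a_5 = a_2 = 18, the sequence is eventually periodic: after a pre-period of length 1 it cycles with period 3.
For j ≥ 2, a_j depends only on (j - 2) mod 3. (23 - 2) mod 3 = 0, so a_{23} = a_2 = 18.

18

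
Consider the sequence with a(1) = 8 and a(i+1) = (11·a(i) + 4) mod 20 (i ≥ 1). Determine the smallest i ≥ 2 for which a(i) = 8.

6

Computing terms: a(1) = 8; a(2) = 12; a(3) = 16; a(4) = 0; a(5) = 4; a(6) = 8.
The sequence repeats with period 5.
The value 8 next appears (with i ≥ 2) at a(6).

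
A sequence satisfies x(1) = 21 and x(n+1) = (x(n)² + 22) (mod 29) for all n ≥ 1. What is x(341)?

22

Listing terms: x(1) = 21,  x(2) = 28,  x(3) = 23,  x(4) = 0,  x(5) = 22,  x(6) = 13,  x(7) = 17,  x(8) = 21.
The sequence repeats with period 7.
So x(341) = x(1 + ((341-1) mod 7)) = x(5) = 22.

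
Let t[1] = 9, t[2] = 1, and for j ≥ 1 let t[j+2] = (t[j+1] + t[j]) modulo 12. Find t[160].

7

Listing terms: t[1] = 9,  t[2] = 1,  t[3] = 10,  t[4] = 11,  t[5] = 9,  t[6] = 8,  t[7] = 5,  t[8] = 1,  t[9] = 6,  t[10] = 7,  t[11] = 1,  t[12] = 8,  t[13] = 9,  t[14] = 5,  t[15] = 2,  t[16] = 7,  t[17] = 9,  t[18] = 4,  t[19] = 1,  t[20] = 5,  t[21] = 6,  t[22] = 11,  t[23] = 5,  t[24] = 4,  t[25] = 9,  t[26] = 1.
The sequence repeats with period 24.
(160 - 1) mod 24 = 15, so t[160] = t[16] = 7.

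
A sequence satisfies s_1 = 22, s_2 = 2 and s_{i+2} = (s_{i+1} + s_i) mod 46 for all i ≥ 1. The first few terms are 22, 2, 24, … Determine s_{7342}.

s_1 = 22, s_2 = 2, s_3 = 24, s_4 = 26, s_5 = 4, s_6 = 30, s_7 = 34, s_8 = 18, s_9 = 6, s_{10} = 24, s_{11} = 30, s_{12} = 8, s_{13} = 38, s_{14} = 0, s_{15} = 38, s_{16} = 38, s_{17} = 30, s_{18} = 22, s_{19} = 6, s_{20} = 28, s_{21} = 34, s_{22} = 16, s_{23} = 4, s_{24} = 20, s_{25} = 24, s_{26} = 44, s_{27} = 22, s_{28} = 20, s_{29} = 42, s_{30} = 16, s_{31} = 12, s_{32} = 28, s_{33} = 40, s_{34} = 22, s_{35} = 16, s_{36} = 38, s_{37} = 8, s_{38} = 0, s_{39} = 8, s_{40} = 8, s_{41} = 16, s_{42} = 24, s_{43} = 40, s_{44} = 18, s_{45} = 12, s_{46} = 30, s_{47} = 42, s_{48} = 26, s_{49} = 22, s_{50} = 2.
Since (s_{49}, s_{50}) = (s_1, s_2) = (22, 2) (two consecutive terms determine the rest), the sequence is periodic with period 48.
So s_{7342} = s_{1 + ((7342-1) mod 48)} = s_{46} = 30.

30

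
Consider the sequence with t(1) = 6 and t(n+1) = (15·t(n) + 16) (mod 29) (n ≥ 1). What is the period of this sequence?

Listing terms: t(1) = 6; t(2) = 19; t(3) = 11; t(4) = 7; t(5) = 5; t(6) = 4; t(7) = 18; t(8) = 25; t(9) = 14; t(10) = 23; t(11) = 13; t(12) = 8; t(13) = 20; t(14) = 26; t(15) = 0; t(16) = 16; t(17) = 24; t(18) = 28; t(19) = 1; t(20) = 2; t(21) = 17; t(22) = 10; t(23) = 21; t(24) = 12; t(25) = 22; t(26) = 27; t(27) = 15; t(28) = 9; t(29) = 6.
Since t(29) = t(1) = 6, the sequence is periodic with period 28.

28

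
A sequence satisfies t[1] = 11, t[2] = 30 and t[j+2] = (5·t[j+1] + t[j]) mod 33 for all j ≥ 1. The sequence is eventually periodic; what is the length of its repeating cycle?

Computing terms: t[1] = 11, t[2] = 30, t[3] = 29, t[4] = 10, t[5] = 13, t[6] = 9, t[7] = 25, t[8] = 2, t[9] = 2, t[10] = 12, t[11] = 29, t[12] = 25, t[13] = 22, t[14] = 3, t[15] = 4, t[16] = 23, t[17] = 20, t[18] = 24, t[19] = 8, t[20] = 31, t[21] = 31, t[22] = 21, t[23] = 4, t[24] = 8, t[25] = 11, t[26] = 30.
The sequence repeats with period 24.

24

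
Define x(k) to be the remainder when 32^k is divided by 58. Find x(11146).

38

x(0) = 1,  x(1) = 32,  x(2) = 38,  x(3) = 56,  x(4) = 52,  x(5) = 40,  x(6) = 4,  x(7) = 12,  x(8) = 36,  x(9) = 50,  x(10) = 34,  x(11) = 44,  x(12) = 16,  x(13) = 48,  x(14) = 28,  x(15) = 26,  x(16) = 20,  x(17) = 2,  x(18) = 6,  x(19) = 18,  x(20) = 54,  x(21) = 46,  x(22) = 22,  x(23) = 8,  x(24) = 24,  x(25) = 14,  x(26) = 42,  x(27) = 10,  x(28) = 30,  x(29) = 32.
Since x(29) = x(1) = 32, the sequence is eventually periodic: after a pre-period of length 1 it cycles with period 28.
For k ≥ 1, x(k) depends only on (k - 1) mod 28. (11146 - 1) mod 28 = 1, so x(11146) = x(2) = 38.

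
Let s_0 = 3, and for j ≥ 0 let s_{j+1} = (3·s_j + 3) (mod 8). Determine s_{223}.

0

Computing terms: s_0 = 3; s_1 = 4; s_2 = 7; s_3 = 0; s_4 = 3.
Since s_4 = s_0 = 3, the sequence is periodic with period 4.
(223 - 0) mod 4 = 3, so s_{223} = s_3 = 0.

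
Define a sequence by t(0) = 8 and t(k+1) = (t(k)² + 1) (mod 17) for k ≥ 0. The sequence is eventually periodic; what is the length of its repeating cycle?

6

We have t(0) = 8, t(1) = 14, t(2) = 10, t(3) = 16, t(4) = 2, t(5) = 5, t(6) = 9, t(7) = 14.
Since t(7) = t(1) = 14, the sequence is eventually periodic: after a pre-period of length 1 it cycles with period 6.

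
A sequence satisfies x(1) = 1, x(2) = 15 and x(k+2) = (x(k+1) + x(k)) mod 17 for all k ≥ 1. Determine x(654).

We have x(1) = 1, x(2) = 15, x(3) = 16, x(4) = 14, x(5) = 13, x(6) = 10, x(7) = 6, x(8) = 16, x(9) = 5, x(10) = 4, x(11) = 9, x(12) = 13, x(13) = 5, x(14) = 1, x(15) = 6, x(16) = 7, x(17) = 13, x(18) = 3, x(19) = 16, x(20) = 2, x(21) = 1, x(22) = 3, x(23) = 4, x(24) = 7, x(25) = 11, x(26) = 1, x(27) = 12, x(28) = 13, x(29) = 8, x(30) = 4, x(31) = 12, x(32) = 16, x(33) = 11, x(34) = 10, x(35) = 4, x(36) = 14, x(37) = 1, x(38) = 15.
The sequence repeats with period 36.
So x(654) = x(1 + ((654-1) mod 36)) = x(6) = 10.

10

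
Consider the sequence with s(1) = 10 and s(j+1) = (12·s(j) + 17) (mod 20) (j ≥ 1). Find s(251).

Listing terms: s(1) = 10,  s(2) = 17,  s(3) = 1,  s(4) = 9,  s(5) = 5,  s(6) = 17.
Since s(6) = s(2) = 17, the sequence is eventually periodic: after a pre-period of length 1 it cycles with period 4.
For j ≥ 2, s(j) depends only on (j - 2) mod 4. (251 - 2) mod 4 = 1, so s(251) = s(3) = 1.

1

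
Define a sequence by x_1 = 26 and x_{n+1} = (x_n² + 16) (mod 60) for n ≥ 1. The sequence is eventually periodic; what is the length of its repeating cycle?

Computing terms: x_1 = 26,  x_2 = 32,  x_3 = 20,  x_4 = 56,  x_5 = 32.
Since x_5 = x_2 = 32, the sequence is eventually periodic: after a pre-period of length 1 it cycles with period 3.

3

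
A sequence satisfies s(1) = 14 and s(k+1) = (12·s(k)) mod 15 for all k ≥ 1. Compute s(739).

6

Listing terms: s(1) = 14, s(2) = 3, s(3) = 6, s(4) = 12, s(5) = 9, s(6) = 3.
Since s(6) = s(2) = 3, the sequence is eventually periodic: after a pre-period of length 1 it cycles with period 4.
For k ≥ 2, s(k) depends only on (k - 2) mod 4. (739 - 2) mod 4 = 1, so s(739) = s(3) = 6.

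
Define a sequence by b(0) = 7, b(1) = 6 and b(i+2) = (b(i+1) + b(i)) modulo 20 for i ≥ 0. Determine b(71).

19

We have b(0) = 7,  b(1) = 6,  b(2) = 13,  b(3) = 19,  b(4) = 12,  b(5) = 11,  b(6) = 3,  b(7) = 14,  b(8) = 17,  b(9) = 11,  b(10) = 8,  b(11) = 19,  b(12) = 7,  b(13) = 6.
The sequence repeats with period 12.
(71 - 0) mod 12 = 11, so b(71) = b(11) = 19.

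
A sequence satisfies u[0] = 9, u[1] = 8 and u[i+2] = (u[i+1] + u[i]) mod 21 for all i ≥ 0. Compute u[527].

20

u[0] = 9; u[1] = 8; u[2] = 17; u[3] = 4; u[4] = 0; u[5] = 4; u[6] = 4; u[7] = 8; u[8] = 12; u[9] = 20; u[10] = 11; u[11] = 10; u[12] = 0; u[13] = 10; u[14] = 10; u[15] = 20; u[16] = 9; u[17] = 8.
Since (u[16], u[17]) = (u[0], u[1]) = (9, 8) (two consecutive terms determine the rest), the sequence is periodic with period 16.
(527 - 0) mod 16 = 15, so u[527] = u[15] = 20.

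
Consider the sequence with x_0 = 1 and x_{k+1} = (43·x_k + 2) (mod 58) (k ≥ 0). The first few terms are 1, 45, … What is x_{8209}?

Listing terms: x_0 = 1, x_1 = 45, x_2 = 23, x_3 = 5, x_4 = 43, x_5 = 53, x_6 = 19, x_7 = 7, x_8 = 13, x_9 = 39, x_{10} = 55, x_{11} = 47, x_{12} = 51, x_{13} = 49, x_{14} = 21, x_{15} = 35, x_{16} = 57, x_{17} = 17, x_{18} = 37, x_{19} = 27, x_{20} = 3, x_{21} = 15, x_{22} = 9, x_{23} = 41, x_{24} = 25, x_{25} = 33, x_{26} = 29, x_{27} = 31, x_{28} = 1.
Since x_{28} = x_0 = 1, the sequence is periodic with period 28.
(8209 - 0) mod 28 = 5, so x_{8209} = x_5 = 53.

53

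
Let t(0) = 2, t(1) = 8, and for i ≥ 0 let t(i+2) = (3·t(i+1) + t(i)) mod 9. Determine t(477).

We have t(0) = 2, t(1) = 8, t(2) = 8, t(3) = 5, t(4) = 5, t(5) = 2, t(6) = 2, t(7) = 8.
Since (t(6), t(7)) = (t(0), t(1)) = (2, 8) (two consecutive terms determine the rest), the sequence is periodic with period 6.
(477 - 0) mod 6 = 3, so t(477) = t(3) = 5.

5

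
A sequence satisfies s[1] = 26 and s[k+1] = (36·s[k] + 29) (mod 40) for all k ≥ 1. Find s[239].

33

Computing terms: s[1] = 26; s[2] = 5; s[3] = 9; s[4] = 33; s[5] = 17; s[6] = 1; s[7] = 25; s[8] = 9.
Since s[8] = s[3] = 9, the sequence is eventually periodic: after a pre-period of length 2 it cycles with period 5.
For k ≥ 3, s[k] depends only on (k - 3) mod 5. (239 - 3) mod 5 = 1, so s[239] = s[4] = 33.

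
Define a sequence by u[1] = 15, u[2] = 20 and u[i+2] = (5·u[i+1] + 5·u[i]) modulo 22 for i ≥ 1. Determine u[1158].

Listing terms: u[1] = 15, u[2] = 20, u[3] = 21, u[4] = 7, u[5] = 8, u[6] = 9, u[7] = 19, u[8] = 8, u[9] = 3, u[10] = 11, u[11] = 4, u[12] = 9, u[13] = 21, u[14] = 18, u[15] = 19, u[16] = 9, u[17] = 8, u[18] = 19, u[19] = 3, u[20] = 0, u[21] = 15, u[22] = 9, u[23] = 10, u[24] = 7, u[25] = 19, u[26] = 20, u[27] = 19, u[28] = 19, u[29] = 14, u[30] = 11, u[31] = 15, u[32] = 20.
The sequence repeats with period 30.
(1158 - 1) mod 30 = 17, so u[1158] = u[18] = 19.

19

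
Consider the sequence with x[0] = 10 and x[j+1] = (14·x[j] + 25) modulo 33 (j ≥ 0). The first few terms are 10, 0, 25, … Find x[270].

Computing terms: x[0] = 10, x[1] = 0, x[2] = 25, x[3] = 12, x[4] = 28, x[5] = 21, x[6] = 22, x[7] = 3, x[8] = 1, x[9] = 6, x[10] = 10.
Since x[10] = x[0] = 10, the sequence is periodic with period 10.
(270 - 0) mod 10 = 0, so x[270] = x[0] = 10.

10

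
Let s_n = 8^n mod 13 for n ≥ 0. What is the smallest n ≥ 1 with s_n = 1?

Computing terms: s_0 = 1; s_1 = 8; s_2 = 12; s_3 = 5; s_4 = 1.
Since s_4 = s_0 = 1, the sequence is periodic with period 4.
The value 1 next appears (with n ≥ 1) at s_4.

4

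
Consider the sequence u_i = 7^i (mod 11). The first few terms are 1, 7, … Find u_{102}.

We have u_0 = 1; u_1 = 7; u_2 = 5; u_3 = 2; u_4 = 3; u_5 = 10; u_6 = 4; u_7 = 6; u_8 = 9; u_9 = 8; u_{10} = 1.
The sequence repeats with period 10.
So u_{102} = u_{0 + ((102-0) mod 10)} = u_2 = 5.

5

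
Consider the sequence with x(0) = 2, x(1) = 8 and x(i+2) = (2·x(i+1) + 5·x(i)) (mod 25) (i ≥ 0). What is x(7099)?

Computing terms: x(0) = 2; x(1) = 8; x(2) = 1; x(3) = 17; x(4) = 14; x(5) = 13; x(6) = 21; x(7) = 7; x(8) = 19; x(9) = 23; x(10) = 16; x(11) = 22; x(12) = 24; x(13) = 8; x(14) = 11; x(15) = 12; x(16) = 4; x(17) = 18; x(18) = 6; x(19) = 2; x(20) = 9; x(21) = 3; x(22) = 1; x(23) = 17.
Since (x(22), x(23)) = (x(2), x(3)) = (1, 17) (two consecutive terms determine the rest), the sequence is eventually periodic: after a pre-period of length 2 it cycles with period 20.
For i ≥ 2, x(i) depends only on (i - 2) mod 20. (7099 - 2) mod 20 = 17, so x(7099) = x(19) = 2.

2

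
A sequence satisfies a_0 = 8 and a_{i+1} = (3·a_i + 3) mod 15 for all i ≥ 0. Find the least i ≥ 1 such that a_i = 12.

We have a_0 = 8; a_1 = 12; a_2 = 9; a_3 = 0; a_4 = 3; a_5 = 12.
Since a_5 = a_1 = 12, the sequence is eventually periodic: after a pre-period of length 1 it cycles with period 4.
The value 12 first appears (with i ≥ 1) at a_1.

1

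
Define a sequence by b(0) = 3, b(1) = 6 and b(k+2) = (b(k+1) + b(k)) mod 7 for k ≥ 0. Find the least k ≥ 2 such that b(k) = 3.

4

b(0) = 3, b(1) = 6, b(2) = 2, b(3) = 1, b(4) = 3, b(5) = 4, b(6) = 0, b(7) = 4, b(8) = 4, b(9) = 1, b(10) = 5, b(11) = 6, b(12) = 4, b(13) = 3, b(14) = 0, b(15) = 3, b(16) = 3, b(17) = 6.
Since (b(16), b(17)) = (b(0), b(1)) = (3, 6) (two consecutive terms determine the rest), the sequence is periodic with period 16.
The value 3 first appears (with k ≥ 2) at b(4).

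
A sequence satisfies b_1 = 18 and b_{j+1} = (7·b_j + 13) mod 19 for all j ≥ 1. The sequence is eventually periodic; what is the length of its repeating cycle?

3

Computing terms: b_1 = 18,  b_2 = 6,  b_3 = 17,  b_4 = 18.
The sequence repeats with period 3.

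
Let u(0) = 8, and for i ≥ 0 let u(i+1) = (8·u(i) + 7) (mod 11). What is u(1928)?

Listing terms: u(0) = 8,  u(1) = 5,  u(2) = 3,  u(3) = 9,  u(4) = 2,  u(5) = 1,  u(6) = 4,  u(7) = 6,  u(8) = 0,  u(9) = 7,  u(10) = 8.
Since u(10) = u(0) = 8, the sequence is periodic with period 10.
(1928 - 0) mod 10 = 8, so u(1928) = u(8) = 0.

0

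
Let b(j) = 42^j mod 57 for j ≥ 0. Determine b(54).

39

We have b(0) = 1, b(1) = 42, b(2) = 54, b(3) = 45, b(4) = 9, b(5) = 36, b(6) = 30, b(7) = 6, b(8) = 24, b(9) = 39, b(10) = 42.
Since b(10) = b(1) = 42, the sequence is eventually periodic: after a pre-period of length 1 it cycles with period 9.
For j ≥ 1, b(j) depends only on (j - 1) mod 9. (54 - 1) mod 9 = 8, so b(54) = b(9) = 39.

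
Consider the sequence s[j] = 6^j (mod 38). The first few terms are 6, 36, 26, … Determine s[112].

We have s[1] = 6; s[2] = 36; s[3] = 26; s[4] = 4; s[5] = 24; s[6] = 30; s[7] = 28; s[8] = 16; s[9] = 20; s[10] = 6.
The sequence repeats with period 9.
So s[112] = s[1 + ((112-1) mod 9)] = s[4] = 4.

4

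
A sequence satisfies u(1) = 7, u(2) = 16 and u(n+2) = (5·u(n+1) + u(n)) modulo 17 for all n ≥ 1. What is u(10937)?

Listing terms: u(1) = 7, u(2) = 16, u(3) = 2, u(4) = 9, u(5) = 13, u(6) = 6, u(7) = 9, u(8) = 0, u(9) = 9, u(10) = 11, u(11) = 13, u(12) = 8, u(13) = 2, u(14) = 1, u(15) = 7, u(16) = 2, u(17) = 0, u(18) = 2, u(19) = 10, u(20) = 1, u(21) = 15, u(22) = 8, u(23) = 4, u(24) = 11, u(25) = 8, u(26) = 0, u(27) = 8, u(28) = 6, u(29) = 4, u(30) = 9, u(31) = 15, u(32) = 16, u(33) = 10, u(34) = 15, u(35) = 0, u(36) = 15, u(37) = 7, u(38) = 16.
The sequence repeats with period 36.
So u(10937) = u(1 + ((10937-1) mod 36)) = u(29) = 4.

4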